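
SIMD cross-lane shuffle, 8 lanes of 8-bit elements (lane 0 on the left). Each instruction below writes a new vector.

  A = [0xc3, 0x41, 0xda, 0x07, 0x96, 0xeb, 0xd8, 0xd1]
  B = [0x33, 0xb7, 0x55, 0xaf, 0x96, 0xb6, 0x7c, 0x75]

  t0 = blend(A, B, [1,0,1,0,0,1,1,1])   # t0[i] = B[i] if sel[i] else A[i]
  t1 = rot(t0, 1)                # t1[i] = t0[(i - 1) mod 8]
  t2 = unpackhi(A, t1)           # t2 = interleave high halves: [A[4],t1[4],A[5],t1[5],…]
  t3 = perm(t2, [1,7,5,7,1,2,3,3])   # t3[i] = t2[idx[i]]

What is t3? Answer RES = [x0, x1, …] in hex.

RES = [0x07, 0x7c, 0xb6, 0x7c, 0x07, 0xeb, 0x96, 0x96]

→ t0 |33|41|55|07|96|b6|7c|75|
→ t1 |75|33|41|55|07|96|b6|7c|
→ t2 |96|07|eb|96|d8|b6|d1|7c|
→ t3 |07|7c|b6|7c|07|eb|96|96|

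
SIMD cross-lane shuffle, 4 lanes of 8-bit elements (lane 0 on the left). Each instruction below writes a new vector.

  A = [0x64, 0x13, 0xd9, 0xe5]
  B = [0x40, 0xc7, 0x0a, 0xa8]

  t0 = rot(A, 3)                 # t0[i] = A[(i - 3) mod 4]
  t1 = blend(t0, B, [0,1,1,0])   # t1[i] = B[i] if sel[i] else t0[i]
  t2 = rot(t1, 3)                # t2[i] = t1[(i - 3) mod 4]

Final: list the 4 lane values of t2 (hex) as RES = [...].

RES = [ 0xc7  0x0a  0x64  0x13 ]

→ t0 |13|d9|e5|64|
→ t1 |13|c7|0a|64|
→ t2 |c7|0a|64|13|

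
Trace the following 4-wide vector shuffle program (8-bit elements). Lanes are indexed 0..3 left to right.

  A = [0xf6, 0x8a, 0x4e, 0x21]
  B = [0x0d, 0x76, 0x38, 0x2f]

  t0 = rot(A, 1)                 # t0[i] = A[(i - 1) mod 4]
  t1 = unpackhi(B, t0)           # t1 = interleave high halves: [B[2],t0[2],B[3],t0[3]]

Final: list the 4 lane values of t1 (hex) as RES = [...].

→ t0 |21|f6|8a|4e|
→ t1 |38|8a|2f|4e|

RES = [0x38, 0x8a, 0x2f, 0x4e]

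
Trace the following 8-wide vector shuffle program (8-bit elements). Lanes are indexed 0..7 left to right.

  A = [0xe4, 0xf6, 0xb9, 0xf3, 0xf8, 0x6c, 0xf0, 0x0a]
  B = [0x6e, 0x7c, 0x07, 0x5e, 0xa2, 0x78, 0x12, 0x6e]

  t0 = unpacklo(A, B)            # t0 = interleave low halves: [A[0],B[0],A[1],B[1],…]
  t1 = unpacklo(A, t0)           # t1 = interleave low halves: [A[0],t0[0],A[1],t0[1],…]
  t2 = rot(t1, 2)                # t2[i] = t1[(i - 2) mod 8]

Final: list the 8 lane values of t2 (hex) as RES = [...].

RES = [ 0xf3  0x7c  0xe4  0xe4  0xf6  0x6e  0xb9  0xf6 ]

t0 = [0xe4, 0x6e, 0xf6, 0x7c, 0xb9, 0x07, 0xf3, 0x5e]
t1 = [0xe4, 0xe4, 0xf6, 0x6e, 0xb9, 0xf6, 0xf3, 0x7c]
t2 = [0xf3, 0x7c, 0xe4, 0xe4, 0xf6, 0x6e, 0xb9, 0xf6]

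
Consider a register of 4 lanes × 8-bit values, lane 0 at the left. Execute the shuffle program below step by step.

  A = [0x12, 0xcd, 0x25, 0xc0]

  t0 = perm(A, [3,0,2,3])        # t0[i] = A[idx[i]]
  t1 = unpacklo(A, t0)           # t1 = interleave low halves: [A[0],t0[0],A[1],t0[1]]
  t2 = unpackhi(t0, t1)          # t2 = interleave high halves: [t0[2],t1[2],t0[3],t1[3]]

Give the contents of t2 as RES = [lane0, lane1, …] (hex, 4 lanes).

  t0: c0 12 25 c0
  t1: 12 c0 cd 12
  t2: 25 cd c0 12

RES = [0x25, 0xcd, 0xc0, 0x12]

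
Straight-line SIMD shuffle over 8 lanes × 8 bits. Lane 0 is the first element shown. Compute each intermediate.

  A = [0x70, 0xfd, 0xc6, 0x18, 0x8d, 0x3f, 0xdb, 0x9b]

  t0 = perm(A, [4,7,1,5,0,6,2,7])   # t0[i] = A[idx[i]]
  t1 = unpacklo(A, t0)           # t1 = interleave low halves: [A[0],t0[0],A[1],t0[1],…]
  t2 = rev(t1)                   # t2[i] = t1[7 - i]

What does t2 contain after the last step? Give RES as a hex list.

RES = [0x3f, 0x18, 0xfd, 0xc6, 0x9b, 0xfd, 0x8d, 0x70]

t0 = [0x8d, 0x9b, 0xfd, 0x3f, 0x70, 0xdb, 0xc6, 0x9b]
t1 = [0x70, 0x8d, 0xfd, 0x9b, 0xc6, 0xfd, 0x18, 0x3f]
t2 = [0x3f, 0x18, 0xfd, 0xc6, 0x9b, 0xfd, 0x8d, 0x70]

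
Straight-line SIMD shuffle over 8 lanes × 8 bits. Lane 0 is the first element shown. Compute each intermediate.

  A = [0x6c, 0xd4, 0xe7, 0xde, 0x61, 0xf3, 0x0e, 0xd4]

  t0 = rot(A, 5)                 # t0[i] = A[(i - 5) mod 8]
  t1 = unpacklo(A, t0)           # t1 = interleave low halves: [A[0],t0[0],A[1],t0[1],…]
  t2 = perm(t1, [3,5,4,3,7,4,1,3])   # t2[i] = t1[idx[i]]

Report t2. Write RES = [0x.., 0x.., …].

RES = [ 0x61  0xf3  0xe7  0x61  0x0e  0xe7  0xde  0x61 ]

  t0: de 61 f3 0e d4 6c d4 e7
  t1: 6c de d4 61 e7 f3 de 0e
  t2: 61 f3 e7 61 0e e7 de 61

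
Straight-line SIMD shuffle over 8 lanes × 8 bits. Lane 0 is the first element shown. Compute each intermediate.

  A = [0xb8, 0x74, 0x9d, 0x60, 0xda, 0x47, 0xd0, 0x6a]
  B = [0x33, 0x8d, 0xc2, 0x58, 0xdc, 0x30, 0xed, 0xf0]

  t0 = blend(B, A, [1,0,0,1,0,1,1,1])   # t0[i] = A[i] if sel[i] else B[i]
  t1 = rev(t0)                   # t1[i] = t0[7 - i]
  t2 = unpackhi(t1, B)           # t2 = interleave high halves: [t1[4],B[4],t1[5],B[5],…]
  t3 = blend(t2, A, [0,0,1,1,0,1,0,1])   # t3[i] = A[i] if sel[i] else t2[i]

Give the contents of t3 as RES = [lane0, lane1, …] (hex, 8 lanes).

→ t0 |b8|8d|c2|60|dc|47|d0|6a|
→ t1 |6a|d0|47|dc|60|c2|8d|b8|
→ t2 |60|dc|c2|30|8d|ed|b8|f0|
→ t3 |60|dc|9d|60|8d|47|b8|6a|

RES = [ 0x60  0xdc  0x9d  0x60  0x8d  0x47  0xb8  0x6a ]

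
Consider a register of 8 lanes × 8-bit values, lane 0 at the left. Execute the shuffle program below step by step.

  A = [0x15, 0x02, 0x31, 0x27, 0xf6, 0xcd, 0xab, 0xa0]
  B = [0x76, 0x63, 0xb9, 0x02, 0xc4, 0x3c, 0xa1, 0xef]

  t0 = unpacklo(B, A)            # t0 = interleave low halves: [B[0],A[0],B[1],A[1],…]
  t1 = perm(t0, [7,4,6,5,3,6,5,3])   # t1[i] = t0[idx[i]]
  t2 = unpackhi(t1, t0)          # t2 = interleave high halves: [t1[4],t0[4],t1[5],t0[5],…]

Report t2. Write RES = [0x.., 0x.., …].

RES = [0x02, 0xb9, 0x02, 0x31, 0x31, 0x02, 0x02, 0x27]

→ t0 |76|15|63|02|b9|31|02|27|
→ t1 |27|b9|02|31|02|02|31|02|
→ t2 |02|b9|02|31|31|02|02|27|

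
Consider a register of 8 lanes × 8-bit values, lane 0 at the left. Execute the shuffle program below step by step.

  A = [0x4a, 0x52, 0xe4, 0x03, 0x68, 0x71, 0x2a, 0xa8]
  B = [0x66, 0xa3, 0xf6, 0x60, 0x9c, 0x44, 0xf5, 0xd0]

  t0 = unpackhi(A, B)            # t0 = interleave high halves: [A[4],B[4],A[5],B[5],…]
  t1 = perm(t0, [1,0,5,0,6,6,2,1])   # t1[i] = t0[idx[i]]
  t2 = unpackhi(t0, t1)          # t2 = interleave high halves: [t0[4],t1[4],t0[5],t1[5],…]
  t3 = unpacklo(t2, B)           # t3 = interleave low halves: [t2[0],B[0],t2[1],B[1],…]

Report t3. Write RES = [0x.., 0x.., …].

RES = [0x2a, 0x66, 0xa8, 0xa3, 0xf5, 0xf6, 0xa8, 0x60]

  t0: 68 9c 71 44 2a f5 a8 d0
  t1: 9c 68 f5 68 a8 a8 71 9c
  t2: 2a a8 f5 a8 a8 71 d0 9c
  t3: 2a 66 a8 a3 f5 f6 a8 60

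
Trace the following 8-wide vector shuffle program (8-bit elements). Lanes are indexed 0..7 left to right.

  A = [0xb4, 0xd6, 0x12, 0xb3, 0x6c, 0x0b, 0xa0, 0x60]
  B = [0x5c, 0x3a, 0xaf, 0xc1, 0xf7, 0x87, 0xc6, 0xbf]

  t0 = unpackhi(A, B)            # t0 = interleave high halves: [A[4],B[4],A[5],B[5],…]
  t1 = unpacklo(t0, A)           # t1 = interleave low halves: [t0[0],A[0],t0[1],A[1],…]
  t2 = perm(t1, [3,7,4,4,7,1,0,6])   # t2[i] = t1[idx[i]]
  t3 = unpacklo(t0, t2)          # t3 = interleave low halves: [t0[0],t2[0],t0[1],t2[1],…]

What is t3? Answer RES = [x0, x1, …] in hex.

RES = [ 0x6c  0xd6  0xf7  0xb3  0x0b  0x0b  0x87  0x0b ]

→ t0 |6c|f7|0b|87|a0|c6|60|bf|
→ t1 |6c|b4|f7|d6|0b|12|87|b3|
→ t2 |d6|b3|0b|0b|b3|b4|6c|87|
→ t3 |6c|d6|f7|b3|0b|0b|87|0b|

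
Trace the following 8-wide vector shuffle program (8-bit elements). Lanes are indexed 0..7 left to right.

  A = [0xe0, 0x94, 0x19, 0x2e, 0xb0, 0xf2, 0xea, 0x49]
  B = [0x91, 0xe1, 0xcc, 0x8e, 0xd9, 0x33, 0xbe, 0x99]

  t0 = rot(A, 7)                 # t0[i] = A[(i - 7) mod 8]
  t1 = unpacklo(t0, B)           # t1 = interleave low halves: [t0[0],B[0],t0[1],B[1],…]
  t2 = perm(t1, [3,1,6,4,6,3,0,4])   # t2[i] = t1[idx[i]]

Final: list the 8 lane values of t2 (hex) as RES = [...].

RES = [0xe1, 0x91, 0xb0, 0x2e, 0xb0, 0xe1, 0x94, 0x2e]

  t0: 94 19 2e b0 f2 ea 49 e0
  t1: 94 91 19 e1 2e cc b0 8e
  t2: e1 91 b0 2e b0 e1 94 2e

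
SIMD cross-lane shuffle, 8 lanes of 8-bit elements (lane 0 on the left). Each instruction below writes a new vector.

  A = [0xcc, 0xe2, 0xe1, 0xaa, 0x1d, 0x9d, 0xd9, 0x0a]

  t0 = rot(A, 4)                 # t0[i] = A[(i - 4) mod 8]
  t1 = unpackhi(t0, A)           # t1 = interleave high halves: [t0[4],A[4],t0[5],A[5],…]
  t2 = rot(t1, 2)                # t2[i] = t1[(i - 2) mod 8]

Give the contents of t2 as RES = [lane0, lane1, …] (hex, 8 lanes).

  t0: 1d 9d d9 0a cc e2 e1 aa
  t1: cc 1d e2 9d e1 d9 aa 0a
  t2: aa 0a cc 1d e2 9d e1 d9

RES = [0xaa, 0x0a, 0xcc, 0x1d, 0xe2, 0x9d, 0xe1, 0xd9]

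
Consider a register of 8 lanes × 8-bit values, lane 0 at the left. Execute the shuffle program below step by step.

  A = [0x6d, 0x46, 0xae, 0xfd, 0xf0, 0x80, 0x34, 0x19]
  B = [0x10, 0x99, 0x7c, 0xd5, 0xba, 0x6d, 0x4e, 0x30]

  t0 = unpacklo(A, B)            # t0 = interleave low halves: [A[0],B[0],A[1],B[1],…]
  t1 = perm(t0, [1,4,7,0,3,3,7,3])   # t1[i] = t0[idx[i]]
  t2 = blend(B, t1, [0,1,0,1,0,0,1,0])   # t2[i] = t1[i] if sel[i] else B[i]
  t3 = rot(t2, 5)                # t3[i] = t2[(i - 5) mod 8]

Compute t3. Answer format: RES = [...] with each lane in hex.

RES = [0x6d, 0xba, 0x6d, 0xd5, 0x30, 0x10, 0xae, 0x7c]

  t0: 6d 10 46 99 ae 7c fd d5
  t1: 10 ae d5 6d 99 99 d5 99
  t2: 10 ae 7c 6d ba 6d d5 30
  t3: 6d ba 6d d5 30 10 ae 7c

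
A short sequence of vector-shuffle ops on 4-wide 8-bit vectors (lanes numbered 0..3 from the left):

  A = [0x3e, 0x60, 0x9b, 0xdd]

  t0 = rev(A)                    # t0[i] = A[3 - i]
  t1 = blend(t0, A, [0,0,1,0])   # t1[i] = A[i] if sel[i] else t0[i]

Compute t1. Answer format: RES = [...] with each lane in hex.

t0 = [0xdd, 0x9b, 0x60, 0x3e]
t1 = [0xdd, 0x9b, 0x9b, 0x3e]

RES = [ 0xdd  0x9b  0x9b  0x3e ]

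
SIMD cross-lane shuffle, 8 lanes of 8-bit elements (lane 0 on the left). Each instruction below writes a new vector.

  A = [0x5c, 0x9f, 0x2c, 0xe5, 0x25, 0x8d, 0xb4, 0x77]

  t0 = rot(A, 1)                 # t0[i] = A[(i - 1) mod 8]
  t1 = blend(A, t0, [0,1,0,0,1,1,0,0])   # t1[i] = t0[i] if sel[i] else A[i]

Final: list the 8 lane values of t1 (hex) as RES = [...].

  t0: 77 5c 9f 2c e5 25 8d b4
  t1: 5c 5c 2c e5 e5 25 b4 77

RES = [ 0x5c  0x5c  0x2c  0xe5  0xe5  0x25  0xb4  0x77 ]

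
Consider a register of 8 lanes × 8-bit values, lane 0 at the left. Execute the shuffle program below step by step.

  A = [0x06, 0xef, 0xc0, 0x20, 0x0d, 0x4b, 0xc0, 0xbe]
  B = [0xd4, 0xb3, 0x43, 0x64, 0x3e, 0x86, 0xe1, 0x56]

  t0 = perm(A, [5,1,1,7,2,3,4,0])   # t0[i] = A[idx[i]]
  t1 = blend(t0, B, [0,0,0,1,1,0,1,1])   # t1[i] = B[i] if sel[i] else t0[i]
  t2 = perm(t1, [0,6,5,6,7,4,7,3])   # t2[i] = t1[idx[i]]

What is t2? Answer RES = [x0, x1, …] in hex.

RES = [ 0x4b  0xe1  0x20  0xe1  0x56  0x3e  0x56  0x64 ]

→ t0 |4b|ef|ef|be|c0|20|0d|06|
→ t1 |4b|ef|ef|64|3e|20|e1|56|
→ t2 |4b|e1|20|e1|56|3e|56|64|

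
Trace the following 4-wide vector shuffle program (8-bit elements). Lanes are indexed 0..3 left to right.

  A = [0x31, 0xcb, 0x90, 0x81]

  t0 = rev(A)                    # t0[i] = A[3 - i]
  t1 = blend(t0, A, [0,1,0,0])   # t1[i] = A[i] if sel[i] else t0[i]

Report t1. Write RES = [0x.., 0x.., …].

  t0: 81 90 cb 31
  t1: 81 cb cb 31

RES = [ 0x81  0xcb  0xcb  0x31 ]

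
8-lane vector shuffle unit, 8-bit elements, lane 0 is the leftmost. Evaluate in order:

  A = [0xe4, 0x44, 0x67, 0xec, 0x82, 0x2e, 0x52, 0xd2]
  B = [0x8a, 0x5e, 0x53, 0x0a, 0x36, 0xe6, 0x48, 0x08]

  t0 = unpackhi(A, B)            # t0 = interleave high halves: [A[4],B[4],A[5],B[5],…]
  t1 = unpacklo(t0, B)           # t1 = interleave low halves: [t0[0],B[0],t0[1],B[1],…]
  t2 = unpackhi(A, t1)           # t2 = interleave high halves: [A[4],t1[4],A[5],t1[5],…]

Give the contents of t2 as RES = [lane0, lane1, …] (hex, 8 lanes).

RES = [ 0x82  0x2e  0x2e  0x53  0x52  0xe6  0xd2  0x0a ]

→ t0 |82|36|2e|e6|52|48|d2|08|
→ t1 |82|8a|36|5e|2e|53|e6|0a|
→ t2 |82|2e|2e|53|52|e6|d2|0a|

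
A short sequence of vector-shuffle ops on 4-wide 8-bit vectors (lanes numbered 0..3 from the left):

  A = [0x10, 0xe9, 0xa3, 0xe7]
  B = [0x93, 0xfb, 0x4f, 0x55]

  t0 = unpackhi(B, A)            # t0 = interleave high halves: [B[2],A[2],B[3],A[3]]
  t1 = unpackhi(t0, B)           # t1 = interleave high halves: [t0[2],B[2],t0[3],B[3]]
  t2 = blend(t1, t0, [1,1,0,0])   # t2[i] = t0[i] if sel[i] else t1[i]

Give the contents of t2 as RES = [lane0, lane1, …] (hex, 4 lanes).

RES = [0x4f, 0xa3, 0xe7, 0x55]

→ t0 |4f|a3|55|e7|
→ t1 |55|4f|e7|55|
→ t2 |4f|a3|e7|55|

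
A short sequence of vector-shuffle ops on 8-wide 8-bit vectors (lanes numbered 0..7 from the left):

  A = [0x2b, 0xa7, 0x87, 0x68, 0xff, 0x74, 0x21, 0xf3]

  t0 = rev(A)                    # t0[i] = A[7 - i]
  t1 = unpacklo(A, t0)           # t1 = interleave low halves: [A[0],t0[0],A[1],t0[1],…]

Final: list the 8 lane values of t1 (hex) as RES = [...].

→ t0 |f3|21|74|ff|68|87|a7|2b|
→ t1 |2b|f3|a7|21|87|74|68|ff|

RES = [0x2b, 0xf3, 0xa7, 0x21, 0x87, 0x74, 0x68, 0xff]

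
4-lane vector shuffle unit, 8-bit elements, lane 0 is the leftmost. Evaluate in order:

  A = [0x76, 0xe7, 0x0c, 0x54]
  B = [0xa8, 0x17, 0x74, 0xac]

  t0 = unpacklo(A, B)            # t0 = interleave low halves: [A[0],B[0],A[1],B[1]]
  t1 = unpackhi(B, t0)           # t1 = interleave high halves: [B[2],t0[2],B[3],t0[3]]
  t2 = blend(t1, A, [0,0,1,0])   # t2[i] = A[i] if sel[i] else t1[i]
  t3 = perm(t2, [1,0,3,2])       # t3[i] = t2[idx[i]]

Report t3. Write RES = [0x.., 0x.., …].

RES = [ 0xe7  0x74  0x17  0x0c ]

  t0: 76 a8 e7 17
  t1: 74 e7 ac 17
  t2: 74 e7 0c 17
  t3: e7 74 17 0c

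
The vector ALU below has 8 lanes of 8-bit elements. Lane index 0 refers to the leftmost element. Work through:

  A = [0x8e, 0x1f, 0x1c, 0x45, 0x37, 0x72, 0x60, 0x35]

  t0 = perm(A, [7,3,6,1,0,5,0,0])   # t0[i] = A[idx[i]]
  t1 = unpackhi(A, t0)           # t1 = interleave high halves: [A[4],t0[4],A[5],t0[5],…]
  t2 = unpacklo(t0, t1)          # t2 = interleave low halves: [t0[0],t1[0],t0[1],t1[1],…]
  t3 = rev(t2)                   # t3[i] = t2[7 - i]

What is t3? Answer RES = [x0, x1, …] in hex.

RES = [0x72, 0x1f, 0x72, 0x60, 0x8e, 0x45, 0x37, 0x35]

→ t0 |35|45|60|1f|8e|72|8e|8e|
→ t1 |37|8e|72|72|60|8e|35|8e|
→ t2 |35|37|45|8e|60|72|1f|72|
→ t3 |72|1f|72|60|8e|45|37|35|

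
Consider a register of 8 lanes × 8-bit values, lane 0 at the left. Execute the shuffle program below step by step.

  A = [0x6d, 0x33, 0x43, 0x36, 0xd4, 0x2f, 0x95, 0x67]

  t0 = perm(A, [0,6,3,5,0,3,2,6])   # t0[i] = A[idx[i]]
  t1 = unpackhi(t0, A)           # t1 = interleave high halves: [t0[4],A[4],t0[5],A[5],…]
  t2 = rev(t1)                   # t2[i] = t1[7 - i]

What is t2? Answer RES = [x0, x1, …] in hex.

  t0: 6d 95 36 2f 6d 36 43 95
  t1: 6d d4 36 2f 43 95 95 67
  t2: 67 95 95 43 2f 36 d4 6d

RES = [0x67, 0x95, 0x95, 0x43, 0x2f, 0x36, 0xd4, 0x6d]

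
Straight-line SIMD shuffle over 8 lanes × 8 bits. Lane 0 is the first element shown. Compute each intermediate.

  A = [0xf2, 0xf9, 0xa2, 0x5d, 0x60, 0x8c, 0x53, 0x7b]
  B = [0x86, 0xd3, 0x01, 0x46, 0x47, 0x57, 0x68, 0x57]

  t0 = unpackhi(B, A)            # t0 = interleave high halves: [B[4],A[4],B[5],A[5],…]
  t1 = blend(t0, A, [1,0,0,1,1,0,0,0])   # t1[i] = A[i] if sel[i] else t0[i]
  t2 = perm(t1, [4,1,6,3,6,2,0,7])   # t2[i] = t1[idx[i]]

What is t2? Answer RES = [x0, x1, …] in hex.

RES = [ 0x60  0x60  0x57  0x5d  0x57  0x57  0xf2  0x7b ]

t0 = [0x47, 0x60, 0x57, 0x8c, 0x68, 0x53, 0x57, 0x7b]
t1 = [0xf2, 0x60, 0x57, 0x5d, 0x60, 0x53, 0x57, 0x7b]
t2 = [0x60, 0x60, 0x57, 0x5d, 0x57, 0x57, 0xf2, 0x7b]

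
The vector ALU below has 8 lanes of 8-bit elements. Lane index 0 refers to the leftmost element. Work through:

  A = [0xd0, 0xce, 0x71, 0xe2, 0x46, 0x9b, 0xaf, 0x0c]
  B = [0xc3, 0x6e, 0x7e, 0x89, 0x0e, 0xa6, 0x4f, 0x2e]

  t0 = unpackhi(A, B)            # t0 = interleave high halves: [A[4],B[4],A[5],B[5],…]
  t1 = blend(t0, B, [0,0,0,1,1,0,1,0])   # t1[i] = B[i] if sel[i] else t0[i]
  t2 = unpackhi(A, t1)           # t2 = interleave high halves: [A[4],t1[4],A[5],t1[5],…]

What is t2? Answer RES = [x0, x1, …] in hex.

→ t0 |46|0e|9b|a6|af|4f|0c|2e|
→ t1 |46|0e|9b|89|0e|4f|4f|2e|
→ t2 |46|0e|9b|4f|af|4f|0c|2e|

RES = [0x46, 0x0e, 0x9b, 0x4f, 0xaf, 0x4f, 0x0c, 0x2e]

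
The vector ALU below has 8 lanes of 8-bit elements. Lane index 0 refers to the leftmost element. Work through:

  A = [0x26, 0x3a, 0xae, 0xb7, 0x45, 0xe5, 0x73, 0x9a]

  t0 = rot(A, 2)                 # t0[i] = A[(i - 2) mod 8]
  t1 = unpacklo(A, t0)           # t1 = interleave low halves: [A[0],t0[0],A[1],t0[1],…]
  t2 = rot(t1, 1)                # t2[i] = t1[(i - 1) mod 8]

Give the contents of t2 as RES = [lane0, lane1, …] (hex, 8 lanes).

RES = [0x3a, 0x26, 0x73, 0x3a, 0x9a, 0xae, 0x26, 0xb7]

→ t0 |73|9a|26|3a|ae|b7|45|e5|
→ t1 |26|73|3a|9a|ae|26|b7|3a|
→ t2 |3a|26|73|3a|9a|ae|26|b7|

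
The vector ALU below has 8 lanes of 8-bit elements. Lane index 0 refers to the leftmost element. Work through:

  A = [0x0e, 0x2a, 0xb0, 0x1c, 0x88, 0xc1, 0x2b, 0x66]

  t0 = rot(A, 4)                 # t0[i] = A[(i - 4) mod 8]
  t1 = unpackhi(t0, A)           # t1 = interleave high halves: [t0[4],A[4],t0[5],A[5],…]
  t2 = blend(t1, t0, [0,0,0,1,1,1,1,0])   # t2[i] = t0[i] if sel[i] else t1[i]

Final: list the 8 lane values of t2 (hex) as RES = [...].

t0 = [0x88, 0xc1, 0x2b, 0x66, 0x0e, 0x2a, 0xb0, 0x1c]
t1 = [0x0e, 0x88, 0x2a, 0xc1, 0xb0, 0x2b, 0x1c, 0x66]
t2 = [0x0e, 0x88, 0x2a, 0x66, 0x0e, 0x2a, 0xb0, 0x66]

RES = [ 0x0e  0x88  0x2a  0x66  0x0e  0x2a  0xb0  0x66 ]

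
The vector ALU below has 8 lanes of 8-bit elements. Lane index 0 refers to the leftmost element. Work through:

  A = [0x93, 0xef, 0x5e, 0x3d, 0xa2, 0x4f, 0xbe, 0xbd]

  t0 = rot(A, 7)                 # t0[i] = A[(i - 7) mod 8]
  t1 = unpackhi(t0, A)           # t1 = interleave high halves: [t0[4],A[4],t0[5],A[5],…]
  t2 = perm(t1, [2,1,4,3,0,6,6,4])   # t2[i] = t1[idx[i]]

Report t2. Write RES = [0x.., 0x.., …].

  t0: ef 5e 3d a2 4f be bd 93
  t1: 4f a2 be 4f bd be 93 bd
  t2: be a2 bd 4f 4f 93 93 bd

RES = [0xbe, 0xa2, 0xbd, 0x4f, 0x4f, 0x93, 0x93, 0xbd]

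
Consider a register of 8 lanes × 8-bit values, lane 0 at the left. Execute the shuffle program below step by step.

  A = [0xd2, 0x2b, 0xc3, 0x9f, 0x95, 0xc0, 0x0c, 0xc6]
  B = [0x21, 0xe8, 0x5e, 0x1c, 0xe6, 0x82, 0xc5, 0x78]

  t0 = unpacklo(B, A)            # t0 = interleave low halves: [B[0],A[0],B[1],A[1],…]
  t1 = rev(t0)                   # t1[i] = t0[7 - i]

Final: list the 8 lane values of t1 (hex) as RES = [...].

→ t0 |21|d2|e8|2b|5e|c3|1c|9f|
→ t1 |9f|1c|c3|5e|2b|e8|d2|21|

RES = [0x9f, 0x1c, 0xc3, 0x5e, 0x2b, 0xe8, 0xd2, 0x21]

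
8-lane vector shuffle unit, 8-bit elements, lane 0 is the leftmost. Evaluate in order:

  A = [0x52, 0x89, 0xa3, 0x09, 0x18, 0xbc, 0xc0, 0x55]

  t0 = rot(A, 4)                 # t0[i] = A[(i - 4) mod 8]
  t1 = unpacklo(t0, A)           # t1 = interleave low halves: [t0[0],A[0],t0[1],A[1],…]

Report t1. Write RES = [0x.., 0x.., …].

→ t0 |18|bc|c0|55|52|89|a3|09|
→ t1 |18|52|bc|89|c0|a3|55|09|

RES = [0x18, 0x52, 0xbc, 0x89, 0xc0, 0xa3, 0x55, 0x09]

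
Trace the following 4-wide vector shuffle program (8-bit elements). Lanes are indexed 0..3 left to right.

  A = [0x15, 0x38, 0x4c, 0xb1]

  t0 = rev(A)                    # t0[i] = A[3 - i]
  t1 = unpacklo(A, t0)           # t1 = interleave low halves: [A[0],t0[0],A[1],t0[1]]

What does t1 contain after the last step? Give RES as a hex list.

t0 = [0xb1, 0x4c, 0x38, 0x15]
t1 = [0x15, 0xb1, 0x38, 0x4c]

RES = [0x15, 0xb1, 0x38, 0x4c]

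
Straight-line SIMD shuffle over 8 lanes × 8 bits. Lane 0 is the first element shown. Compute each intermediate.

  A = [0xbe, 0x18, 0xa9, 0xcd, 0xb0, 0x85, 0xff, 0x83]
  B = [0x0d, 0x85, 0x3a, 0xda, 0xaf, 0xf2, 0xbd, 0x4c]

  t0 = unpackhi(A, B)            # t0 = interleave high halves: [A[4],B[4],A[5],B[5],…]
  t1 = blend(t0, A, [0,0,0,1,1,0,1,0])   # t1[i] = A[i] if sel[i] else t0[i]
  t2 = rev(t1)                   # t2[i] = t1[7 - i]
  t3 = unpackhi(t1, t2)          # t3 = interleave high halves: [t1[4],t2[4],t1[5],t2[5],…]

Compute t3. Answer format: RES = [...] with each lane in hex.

RES = [ 0xb0  0xcd  0xbd  0x85  0xff  0xaf  0x4c  0xb0 ]

→ t0 |b0|af|85|f2|ff|bd|83|4c|
→ t1 |b0|af|85|cd|b0|bd|ff|4c|
→ t2 |4c|ff|bd|b0|cd|85|af|b0|
→ t3 |b0|cd|bd|85|ff|af|4c|b0|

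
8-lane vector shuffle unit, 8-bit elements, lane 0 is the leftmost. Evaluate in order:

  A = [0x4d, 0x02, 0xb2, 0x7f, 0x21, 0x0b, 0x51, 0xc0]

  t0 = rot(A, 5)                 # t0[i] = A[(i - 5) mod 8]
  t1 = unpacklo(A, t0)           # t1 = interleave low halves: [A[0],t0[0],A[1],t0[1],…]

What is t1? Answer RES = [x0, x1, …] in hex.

RES = [ 0x4d  0x7f  0x02  0x21  0xb2  0x0b  0x7f  0x51 ]

  t0: 7f 21 0b 51 c0 4d 02 b2
  t1: 4d 7f 02 21 b2 0b 7f 51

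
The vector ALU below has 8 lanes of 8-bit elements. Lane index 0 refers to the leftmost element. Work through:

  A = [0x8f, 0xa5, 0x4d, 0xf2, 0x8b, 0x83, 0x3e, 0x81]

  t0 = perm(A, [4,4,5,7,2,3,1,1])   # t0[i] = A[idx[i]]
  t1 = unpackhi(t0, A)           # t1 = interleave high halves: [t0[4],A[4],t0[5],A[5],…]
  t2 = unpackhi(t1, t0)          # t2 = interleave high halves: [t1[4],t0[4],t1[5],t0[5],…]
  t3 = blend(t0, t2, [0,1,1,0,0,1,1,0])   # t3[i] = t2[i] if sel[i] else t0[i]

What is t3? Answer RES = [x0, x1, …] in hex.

RES = [ 0x8b  0x4d  0x3e  0x81  0x4d  0xa5  0x81  0xa5 ]

t0 = [0x8b, 0x8b, 0x83, 0x81, 0x4d, 0xf2, 0xa5, 0xa5]
t1 = [0x4d, 0x8b, 0xf2, 0x83, 0xa5, 0x3e, 0xa5, 0x81]
t2 = [0xa5, 0x4d, 0x3e, 0xf2, 0xa5, 0xa5, 0x81, 0xa5]
t3 = [0x8b, 0x4d, 0x3e, 0x81, 0x4d, 0xa5, 0x81, 0xa5]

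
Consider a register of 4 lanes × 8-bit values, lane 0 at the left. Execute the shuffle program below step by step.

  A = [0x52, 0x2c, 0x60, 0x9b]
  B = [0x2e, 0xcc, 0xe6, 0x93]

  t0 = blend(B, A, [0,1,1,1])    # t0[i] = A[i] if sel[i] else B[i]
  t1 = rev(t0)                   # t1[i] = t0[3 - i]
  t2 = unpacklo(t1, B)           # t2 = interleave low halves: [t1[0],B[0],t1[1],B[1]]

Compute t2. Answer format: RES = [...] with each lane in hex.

RES = [ 0x9b  0x2e  0x60  0xcc ]

t0 = [0x2e, 0x2c, 0x60, 0x9b]
t1 = [0x9b, 0x60, 0x2c, 0x2e]
t2 = [0x9b, 0x2e, 0x60, 0xcc]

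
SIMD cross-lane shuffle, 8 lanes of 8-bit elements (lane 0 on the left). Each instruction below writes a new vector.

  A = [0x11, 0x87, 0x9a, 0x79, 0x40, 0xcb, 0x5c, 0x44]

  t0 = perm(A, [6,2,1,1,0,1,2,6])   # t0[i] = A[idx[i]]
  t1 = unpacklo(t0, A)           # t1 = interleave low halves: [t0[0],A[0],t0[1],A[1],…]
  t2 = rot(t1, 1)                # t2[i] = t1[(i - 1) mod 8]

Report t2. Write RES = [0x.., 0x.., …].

RES = [0x79, 0x5c, 0x11, 0x9a, 0x87, 0x87, 0x9a, 0x87]

t0 = [0x5c, 0x9a, 0x87, 0x87, 0x11, 0x87, 0x9a, 0x5c]
t1 = [0x5c, 0x11, 0x9a, 0x87, 0x87, 0x9a, 0x87, 0x79]
t2 = [0x79, 0x5c, 0x11, 0x9a, 0x87, 0x87, 0x9a, 0x87]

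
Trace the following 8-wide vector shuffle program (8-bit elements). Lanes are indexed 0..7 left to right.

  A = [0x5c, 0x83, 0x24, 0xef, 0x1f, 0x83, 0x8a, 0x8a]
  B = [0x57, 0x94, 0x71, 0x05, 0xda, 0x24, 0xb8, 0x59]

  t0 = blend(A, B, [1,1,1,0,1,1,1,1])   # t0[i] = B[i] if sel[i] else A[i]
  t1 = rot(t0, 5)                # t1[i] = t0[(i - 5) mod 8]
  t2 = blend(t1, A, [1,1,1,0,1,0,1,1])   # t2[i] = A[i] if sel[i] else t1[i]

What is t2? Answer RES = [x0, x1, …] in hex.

RES = [0x5c, 0x83, 0x24, 0xb8, 0x1f, 0x57, 0x8a, 0x8a]

  t0: 57 94 71 ef da 24 b8 59
  t1: ef da 24 b8 59 57 94 71
  t2: 5c 83 24 b8 1f 57 8a 8a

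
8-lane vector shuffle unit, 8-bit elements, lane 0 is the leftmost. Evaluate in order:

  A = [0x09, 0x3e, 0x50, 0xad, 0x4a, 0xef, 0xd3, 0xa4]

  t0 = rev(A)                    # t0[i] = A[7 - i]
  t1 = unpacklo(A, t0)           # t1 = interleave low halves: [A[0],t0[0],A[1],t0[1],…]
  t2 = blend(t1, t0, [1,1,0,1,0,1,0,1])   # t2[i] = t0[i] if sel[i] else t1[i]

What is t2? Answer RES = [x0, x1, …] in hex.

→ t0 |a4|d3|ef|4a|ad|50|3e|09|
→ t1 |09|a4|3e|d3|50|ef|ad|4a|
→ t2 |a4|d3|3e|4a|50|50|ad|09|

RES = [ 0xa4  0xd3  0x3e  0x4a  0x50  0x50  0xad  0x09 ]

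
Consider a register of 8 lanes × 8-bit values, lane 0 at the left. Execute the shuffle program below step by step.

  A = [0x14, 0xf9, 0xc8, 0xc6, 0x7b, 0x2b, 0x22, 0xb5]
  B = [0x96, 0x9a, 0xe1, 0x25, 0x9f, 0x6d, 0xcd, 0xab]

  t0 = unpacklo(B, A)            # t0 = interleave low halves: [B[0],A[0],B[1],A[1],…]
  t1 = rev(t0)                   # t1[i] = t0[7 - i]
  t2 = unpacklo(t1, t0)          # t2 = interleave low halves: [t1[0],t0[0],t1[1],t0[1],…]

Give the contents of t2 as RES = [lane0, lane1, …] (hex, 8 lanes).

RES = [0xc6, 0x96, 0x25, 0x14, 0xc8, 0x9a, 0xe1, 0xf9]

t0 = [0x96, 0x14, 0x9a, 0xf9, 0xe1, 0xc8, 0x25, 0xc6]
t1 = [0xc6, 0x25, 0xc8, 0xe1, 0xf9, 0x9a, 0x14, 0x96]
t2 = [0xc6, 0x96, 0x25, 0x14, 0xc8, 0x9a, 0xe1, 0xf9]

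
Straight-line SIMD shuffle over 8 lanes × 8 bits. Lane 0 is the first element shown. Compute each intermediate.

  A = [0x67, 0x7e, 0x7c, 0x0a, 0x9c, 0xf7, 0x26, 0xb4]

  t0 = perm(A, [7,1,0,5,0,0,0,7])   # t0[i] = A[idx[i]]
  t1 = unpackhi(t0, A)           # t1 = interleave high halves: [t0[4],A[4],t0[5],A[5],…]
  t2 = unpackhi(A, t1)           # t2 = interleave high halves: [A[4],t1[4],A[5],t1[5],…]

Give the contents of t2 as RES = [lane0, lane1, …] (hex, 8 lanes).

RES = [ 0x9c  0x67  0xf7  0x26  0x26  0xb4  0xb4  0xb4 ]

t0 = [0xb4, 0x7e, 0x67, 0xf7, 0x67, 0x67, 0x67, 0xb4]
t1 = [0x67, 0x9c, 0x67, 0xf7, 0x67, 0x26, 0xb4, 0xb4]
t2 = [0x9c, 0x67, 0xf7, 0x26, 0x26, 0xb4, 0xb4, 0xb4]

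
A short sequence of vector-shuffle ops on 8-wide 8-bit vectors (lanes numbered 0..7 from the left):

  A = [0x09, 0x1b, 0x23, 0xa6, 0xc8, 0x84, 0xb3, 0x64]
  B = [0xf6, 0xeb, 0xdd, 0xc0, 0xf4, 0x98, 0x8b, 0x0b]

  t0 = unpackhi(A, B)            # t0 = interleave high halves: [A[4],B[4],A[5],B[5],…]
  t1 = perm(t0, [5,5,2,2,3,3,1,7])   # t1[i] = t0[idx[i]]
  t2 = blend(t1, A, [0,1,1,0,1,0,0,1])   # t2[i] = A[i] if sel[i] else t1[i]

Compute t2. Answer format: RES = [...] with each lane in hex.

t0 = [0xc8, 0xf4, 0x84, 0x98, 0xb3, 0x8b, 0x64, 0x0b]
t1 = [0x8b, 0x8b, 0x84, 0x84, 0x98, 0x98, 0xf4, 0x0b]
t2 = [0x8b, 0x1b, 0x23, 0x84, 0xc8, 0x98, 0xf4, 0x64]

RES = [ 0x8b  0x1b  0x23  0x84  0xc8  0x98  0xf4  0x64 ]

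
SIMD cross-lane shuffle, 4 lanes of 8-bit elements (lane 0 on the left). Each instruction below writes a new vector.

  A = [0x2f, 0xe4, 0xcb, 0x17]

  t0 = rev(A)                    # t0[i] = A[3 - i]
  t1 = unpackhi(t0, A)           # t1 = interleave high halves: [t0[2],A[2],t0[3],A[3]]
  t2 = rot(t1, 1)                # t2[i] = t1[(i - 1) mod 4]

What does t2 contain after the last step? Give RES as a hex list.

RES = [0x17, 0xe4, 0xcb, 0x2f]

→ t0 |17|cb|e4|2f|
→ t1 |e4|cb|2f|17|
→ t2 |17|e4|cb|2f|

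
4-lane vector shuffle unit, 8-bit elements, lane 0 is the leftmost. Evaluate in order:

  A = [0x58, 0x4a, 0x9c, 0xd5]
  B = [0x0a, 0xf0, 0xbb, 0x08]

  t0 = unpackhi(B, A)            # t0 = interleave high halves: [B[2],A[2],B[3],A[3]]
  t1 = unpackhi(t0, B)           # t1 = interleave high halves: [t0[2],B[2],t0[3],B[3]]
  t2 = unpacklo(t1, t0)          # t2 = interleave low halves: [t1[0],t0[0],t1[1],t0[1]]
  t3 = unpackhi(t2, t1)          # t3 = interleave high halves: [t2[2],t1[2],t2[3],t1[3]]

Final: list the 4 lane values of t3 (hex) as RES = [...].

t0 = [0xbb, 0x9c, 0x08, 0xd5]
t1 = [0x08, 0xbb, 0xd5, 0x08]
t2 = [0x08, 0xbb, 0xbb, 0x9c]
t3 = [0xbb, 0xd5, 0x9c, 0x08]

RES = [0xbb, 0xd5, 0x9c, 0x08]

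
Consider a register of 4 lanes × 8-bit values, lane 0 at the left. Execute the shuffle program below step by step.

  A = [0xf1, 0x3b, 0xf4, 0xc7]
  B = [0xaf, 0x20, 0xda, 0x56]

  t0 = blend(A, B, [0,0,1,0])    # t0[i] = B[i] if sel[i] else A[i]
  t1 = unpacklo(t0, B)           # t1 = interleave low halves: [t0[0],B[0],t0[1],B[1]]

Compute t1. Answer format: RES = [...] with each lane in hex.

RES = [0xf1, 0xaf, 0x3b, 0x20]

→ t0 |f1|3b|da|c7|
→ t1 |f1|af|3b|20|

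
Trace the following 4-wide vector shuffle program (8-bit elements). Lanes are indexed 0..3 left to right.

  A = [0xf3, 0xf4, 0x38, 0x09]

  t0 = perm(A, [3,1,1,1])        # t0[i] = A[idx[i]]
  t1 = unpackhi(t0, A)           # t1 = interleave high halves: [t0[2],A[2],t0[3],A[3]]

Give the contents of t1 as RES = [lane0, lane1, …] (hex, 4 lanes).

RES = [ 0xf4  0x38  0xf4  0x09 ]

t0 = [0x09, 0xf4, 0xf4, 0xf4]
t1 = [0xf4, 0x38, 0xf4, 0x09]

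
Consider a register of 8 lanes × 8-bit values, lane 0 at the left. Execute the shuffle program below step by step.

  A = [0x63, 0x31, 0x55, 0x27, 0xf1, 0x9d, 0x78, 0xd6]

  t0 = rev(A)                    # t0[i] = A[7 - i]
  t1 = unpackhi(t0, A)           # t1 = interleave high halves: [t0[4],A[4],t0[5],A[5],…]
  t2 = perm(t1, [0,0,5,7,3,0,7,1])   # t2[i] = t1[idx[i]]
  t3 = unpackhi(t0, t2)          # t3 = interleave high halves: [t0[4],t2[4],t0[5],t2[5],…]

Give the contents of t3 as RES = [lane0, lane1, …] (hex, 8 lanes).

RES = [0x27, 0x9d, 0x55, 0x27, 0x31, 0xd6, 0x63, 0xf1]

t0 = [0xd6, 0x78, 0x9d, 0xf1, 0x27, 0x55, 0x31, 0x63]
t1 = [0x27, 0xf1, 0x55, 0x9d, 0x31, 0x78, 0x63, 0xd6]
t2 = [0x27, 0x27, 0x78, 0xd6, 0x9d, 0x27, 0xd6, 0xf1]
t3 = [0x27, 0x9d, 0x55, 0x27, 0x31, 0xd6, 0x63, 0xf1]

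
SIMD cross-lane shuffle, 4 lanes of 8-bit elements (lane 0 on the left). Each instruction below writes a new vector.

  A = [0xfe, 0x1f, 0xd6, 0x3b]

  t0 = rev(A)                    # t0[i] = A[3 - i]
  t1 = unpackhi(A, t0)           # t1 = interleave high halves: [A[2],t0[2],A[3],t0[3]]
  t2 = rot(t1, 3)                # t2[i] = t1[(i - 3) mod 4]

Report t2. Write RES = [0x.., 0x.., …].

→ t0 |3b|d6|1f|fe|
→ t1 |d6|1f|3b|fe|
→ t2 |1f|3b|fe|d6|

RES = [ 0x1f  0x3b  0xfe  0xd6 ]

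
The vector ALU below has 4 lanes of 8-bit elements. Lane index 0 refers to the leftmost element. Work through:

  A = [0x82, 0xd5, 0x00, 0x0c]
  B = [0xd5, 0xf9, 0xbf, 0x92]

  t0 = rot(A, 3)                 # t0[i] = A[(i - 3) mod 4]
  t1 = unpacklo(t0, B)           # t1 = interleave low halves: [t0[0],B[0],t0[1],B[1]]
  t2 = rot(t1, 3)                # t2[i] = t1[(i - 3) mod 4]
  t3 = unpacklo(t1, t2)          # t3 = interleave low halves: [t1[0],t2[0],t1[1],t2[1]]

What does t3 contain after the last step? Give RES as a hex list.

t0 = [0xd5, 0x00, 0x0c, 0x82]
t1 = [0xd5, 0xd5, 0x00, 0xf9]
t2 = [0xd5, 0x00, 0xf9, 0xd5]
t3 = [0xd5, 0xd5, 0xd5, 0x00]

RES = [0xd5, 0xd5, 0xd5, 0x00]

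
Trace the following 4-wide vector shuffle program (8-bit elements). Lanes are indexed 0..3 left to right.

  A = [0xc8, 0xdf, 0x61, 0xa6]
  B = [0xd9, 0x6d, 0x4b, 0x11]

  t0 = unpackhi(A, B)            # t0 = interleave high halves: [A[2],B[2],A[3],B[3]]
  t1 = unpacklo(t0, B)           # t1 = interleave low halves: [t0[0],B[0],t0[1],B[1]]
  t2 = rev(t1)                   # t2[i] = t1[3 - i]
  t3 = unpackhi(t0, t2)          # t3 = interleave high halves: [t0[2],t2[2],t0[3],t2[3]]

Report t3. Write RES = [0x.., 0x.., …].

RES = [0xa6, 0xd9, 0x11, 0x61]

→ t0 |61|4b|a6|11|
→ t1 |61|d9|4b|6d|
→ t2 |6d|4b|d9|61|
→ t3 |a6|d9|11|61|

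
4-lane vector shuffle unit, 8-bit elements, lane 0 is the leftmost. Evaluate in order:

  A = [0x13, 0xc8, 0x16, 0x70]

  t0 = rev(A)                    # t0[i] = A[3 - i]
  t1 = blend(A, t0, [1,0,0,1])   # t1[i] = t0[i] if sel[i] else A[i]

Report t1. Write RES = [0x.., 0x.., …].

t0 = [0x70, 0x16, 0xc8, 0x13]
t1 = [0x70, 0xc8, 0x16, 0x13]

RES = [ 0x70  0xc8  0x16  0x13 ]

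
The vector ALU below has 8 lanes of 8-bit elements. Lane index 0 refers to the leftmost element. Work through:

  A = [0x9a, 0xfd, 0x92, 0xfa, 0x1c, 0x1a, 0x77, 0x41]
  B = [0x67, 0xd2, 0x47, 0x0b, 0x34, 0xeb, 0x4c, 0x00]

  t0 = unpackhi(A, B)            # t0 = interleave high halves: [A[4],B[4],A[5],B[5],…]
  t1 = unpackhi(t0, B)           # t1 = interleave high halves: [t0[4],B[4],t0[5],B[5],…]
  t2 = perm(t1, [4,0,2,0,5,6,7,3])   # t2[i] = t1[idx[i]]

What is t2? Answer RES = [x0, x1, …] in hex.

  t0: 1c 34 1a eb 77 4c 41 00
  t1: 77 34 4c eb 41 4c 00 00
  t2: 41 77 4c 77 4c 00 00 eb

RES = [0x41, 0x77, 0x4c, 0x77, 0x4c, 0x00, 0x00, 0xeb]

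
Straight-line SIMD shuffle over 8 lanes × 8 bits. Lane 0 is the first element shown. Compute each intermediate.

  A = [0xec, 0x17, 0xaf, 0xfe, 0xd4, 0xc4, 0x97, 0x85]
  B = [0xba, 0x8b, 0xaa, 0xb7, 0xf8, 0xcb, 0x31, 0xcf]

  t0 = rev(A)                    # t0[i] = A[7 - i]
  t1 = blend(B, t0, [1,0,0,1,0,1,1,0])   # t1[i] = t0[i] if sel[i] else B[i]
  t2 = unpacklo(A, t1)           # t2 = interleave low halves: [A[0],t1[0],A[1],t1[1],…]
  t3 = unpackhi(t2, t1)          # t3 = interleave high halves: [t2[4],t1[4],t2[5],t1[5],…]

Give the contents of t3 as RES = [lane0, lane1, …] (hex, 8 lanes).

→ t0 |85|97|c4|d4|fe|af|17|ec|
→ t1 |85|8b|aa|d4|f8|af|17|cf|
→ t2 |ec|85|17|8b|af|aa|fe|d4|
→ t3 |af|f8|aa|af|fe|17|d4|cf|

RES = [ 0xaf  0xf8  0xaa  0xaf  0xfe  0x17  0xd4  0xcf ]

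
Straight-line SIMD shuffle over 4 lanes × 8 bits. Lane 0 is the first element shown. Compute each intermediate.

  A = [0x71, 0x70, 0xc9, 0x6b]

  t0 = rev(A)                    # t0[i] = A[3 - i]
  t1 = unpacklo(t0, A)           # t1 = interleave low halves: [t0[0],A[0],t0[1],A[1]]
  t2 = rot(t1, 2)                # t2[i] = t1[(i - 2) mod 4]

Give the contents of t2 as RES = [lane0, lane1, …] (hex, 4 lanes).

t0 = [0x6b, 0xc9, 0x70, 0x71]
t1 = [0x6b, 0x71, 0xc9, 0x70]
t2 = [0xc9, 0x70, 0x6b, 0x71]

RES = [0xc9, 0x70, 0x6b, 0x71]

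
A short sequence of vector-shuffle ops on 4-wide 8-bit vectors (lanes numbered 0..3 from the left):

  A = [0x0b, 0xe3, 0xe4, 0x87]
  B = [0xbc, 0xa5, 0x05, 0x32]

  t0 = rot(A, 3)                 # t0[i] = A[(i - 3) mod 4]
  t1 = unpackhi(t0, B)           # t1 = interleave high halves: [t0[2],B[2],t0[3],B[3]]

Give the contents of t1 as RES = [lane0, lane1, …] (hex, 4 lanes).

RES = [0x87, 0x05, 0x0b, 0x32]

→ t0 |e3|e4|87|0b|
→ t1 |87|05|0b|32|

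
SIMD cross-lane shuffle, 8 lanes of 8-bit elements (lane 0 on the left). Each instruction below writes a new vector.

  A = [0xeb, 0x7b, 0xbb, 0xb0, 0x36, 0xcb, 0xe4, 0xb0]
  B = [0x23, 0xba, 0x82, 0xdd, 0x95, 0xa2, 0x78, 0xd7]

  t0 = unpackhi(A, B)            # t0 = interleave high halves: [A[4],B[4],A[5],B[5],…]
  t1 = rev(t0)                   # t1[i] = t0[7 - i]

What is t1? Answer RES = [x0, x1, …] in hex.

RES = [0xd7, 0xb0, 0x78, 0xe4, 0xa2, 0xcb, 0x95, 0x36]

→ t0 |36|95|cb|a2|e4|78|b0|d7|
→ t1 |d7|b0|78|e4|a2|cb|95|36|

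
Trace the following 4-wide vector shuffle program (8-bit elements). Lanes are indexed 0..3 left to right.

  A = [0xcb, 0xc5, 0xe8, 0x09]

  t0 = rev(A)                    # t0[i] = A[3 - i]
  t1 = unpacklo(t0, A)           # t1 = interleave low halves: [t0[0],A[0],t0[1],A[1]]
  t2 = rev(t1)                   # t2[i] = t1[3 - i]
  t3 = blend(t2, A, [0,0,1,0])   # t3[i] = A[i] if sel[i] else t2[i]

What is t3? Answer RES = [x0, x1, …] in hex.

  t0: 09 e8 c5 cb
  t1: 09 cb e8 c5
  t2: c5 e8 cb 09
  t3: c5 e8 e8 09

RES = [0xc5, 0xe8, 0xe8, 0x09]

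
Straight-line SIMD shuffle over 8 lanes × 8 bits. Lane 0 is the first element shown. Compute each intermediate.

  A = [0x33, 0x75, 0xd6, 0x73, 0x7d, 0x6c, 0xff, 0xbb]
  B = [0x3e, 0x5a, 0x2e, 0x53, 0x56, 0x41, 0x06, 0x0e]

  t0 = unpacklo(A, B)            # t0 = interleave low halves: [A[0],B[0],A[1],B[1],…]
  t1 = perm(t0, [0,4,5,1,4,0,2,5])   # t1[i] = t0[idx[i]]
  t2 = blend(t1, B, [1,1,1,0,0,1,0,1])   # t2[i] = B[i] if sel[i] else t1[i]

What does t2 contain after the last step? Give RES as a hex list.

→ t0 |33|3e|75|5a|d6|2e|73|53|
→ t1 |33|d6|2e|3e|d6|33|75|2e|
→ t2 |3e|5a|2e|3e|d6|41|75|0e|

RES = [ 0x3e  0x5a  0x2e  0x3e  0xd6  0x41  0x75  0x0e ]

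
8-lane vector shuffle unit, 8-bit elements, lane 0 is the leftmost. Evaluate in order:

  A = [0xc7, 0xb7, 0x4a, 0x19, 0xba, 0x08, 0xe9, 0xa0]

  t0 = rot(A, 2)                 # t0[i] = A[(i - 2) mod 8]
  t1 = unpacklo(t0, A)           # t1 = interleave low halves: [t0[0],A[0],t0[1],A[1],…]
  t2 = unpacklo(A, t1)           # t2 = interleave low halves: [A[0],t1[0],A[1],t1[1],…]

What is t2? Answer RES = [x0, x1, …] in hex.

RES = [0xc7, 0xe9, 0xb7, 0xc7, 0x4a, 0xa0, 0x19, 0xb7]

→ t0 |e9|a0|c7|b7|4a|19|ba|08|
→ t1 |e9|c7|a0|b7|c7|4a|b7|19|
→ t2 |c7|e9|b7|c7|4a|a0|19|b7|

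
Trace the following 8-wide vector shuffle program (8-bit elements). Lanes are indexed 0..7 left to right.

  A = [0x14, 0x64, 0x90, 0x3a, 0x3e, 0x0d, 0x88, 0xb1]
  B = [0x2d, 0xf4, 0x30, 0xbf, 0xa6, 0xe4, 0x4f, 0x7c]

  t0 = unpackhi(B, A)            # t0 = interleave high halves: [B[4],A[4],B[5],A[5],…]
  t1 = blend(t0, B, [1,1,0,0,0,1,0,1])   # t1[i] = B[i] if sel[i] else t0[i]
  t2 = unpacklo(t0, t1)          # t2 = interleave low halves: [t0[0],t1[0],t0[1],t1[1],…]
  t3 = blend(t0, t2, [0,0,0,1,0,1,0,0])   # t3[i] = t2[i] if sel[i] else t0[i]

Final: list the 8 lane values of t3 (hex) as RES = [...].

RES = [ 0xa6  0x3e  0xe4  0xf4  0x4f  0xe4  0x7c  0xb1 ]

  t0: a6 3e e4 0d 4f 88 7c b1
  t1: 2d f4 e4 0d 4f e4 7c 7c
  t2: a6 2d 3e f4 e4 e4 0d 0d
  t3: a6 3e e4 f4 4f e4 7c b1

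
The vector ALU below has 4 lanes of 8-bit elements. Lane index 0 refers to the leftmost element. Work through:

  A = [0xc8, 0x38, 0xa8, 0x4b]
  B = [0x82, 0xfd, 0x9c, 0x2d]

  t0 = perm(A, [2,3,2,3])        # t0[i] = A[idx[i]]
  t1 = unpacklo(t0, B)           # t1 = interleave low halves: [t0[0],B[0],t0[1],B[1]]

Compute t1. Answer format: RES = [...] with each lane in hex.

→ t0 |a8|4b|a8|4b|
→ t1 |a8|82|4b|fd|

RES = [ 0xa8  0x82  0x4b  0xfd ]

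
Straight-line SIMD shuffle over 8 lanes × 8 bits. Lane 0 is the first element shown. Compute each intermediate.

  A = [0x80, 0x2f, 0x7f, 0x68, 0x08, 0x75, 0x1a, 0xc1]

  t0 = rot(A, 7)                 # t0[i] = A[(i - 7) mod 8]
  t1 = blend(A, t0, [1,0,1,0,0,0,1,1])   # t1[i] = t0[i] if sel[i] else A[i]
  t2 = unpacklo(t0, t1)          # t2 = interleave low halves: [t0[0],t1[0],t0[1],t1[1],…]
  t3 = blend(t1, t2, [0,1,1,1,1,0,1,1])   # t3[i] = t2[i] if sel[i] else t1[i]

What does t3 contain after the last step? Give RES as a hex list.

RES = [0x2f, 0x2f, 0x7f, 0x2f, 0x68, 0x75, 0x08, 0x68]

→ t0 |2f|7f|68|08|75|1a|c1|80|
→ t1 |2f|2f|68|68|08|75|c1|80|
→ t2 |2f|2f|7f|2f|68|68|08|68|
→ t3 |2f|2f|7f|2f|68|75|08|68|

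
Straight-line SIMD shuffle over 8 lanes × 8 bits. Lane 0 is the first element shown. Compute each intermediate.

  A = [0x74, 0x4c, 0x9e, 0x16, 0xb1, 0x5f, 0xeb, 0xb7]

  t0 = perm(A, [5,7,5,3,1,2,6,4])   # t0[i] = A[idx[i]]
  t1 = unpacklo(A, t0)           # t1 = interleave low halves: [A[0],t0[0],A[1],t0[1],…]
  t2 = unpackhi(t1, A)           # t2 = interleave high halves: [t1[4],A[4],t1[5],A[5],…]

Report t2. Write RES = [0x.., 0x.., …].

RES = [0x9e, 0xb1, 0x5f, 0x5f, 0x16, 0xeb, 0x16, 0xb7]

t0 = [0x5f, 0xb7, 0x5f, 0x16, 0x4c, 0x9e, 0xeb, 0xb1]
t1 = [0x74, 0x5f, 0x4c, 0xb7, 0x9e, 0x5f, 0x16, 0x16]
t2 = [0x9e, 0xb1, 0x5f, 0x5f, 0x16, 0xeb, 0x16, 0xb7]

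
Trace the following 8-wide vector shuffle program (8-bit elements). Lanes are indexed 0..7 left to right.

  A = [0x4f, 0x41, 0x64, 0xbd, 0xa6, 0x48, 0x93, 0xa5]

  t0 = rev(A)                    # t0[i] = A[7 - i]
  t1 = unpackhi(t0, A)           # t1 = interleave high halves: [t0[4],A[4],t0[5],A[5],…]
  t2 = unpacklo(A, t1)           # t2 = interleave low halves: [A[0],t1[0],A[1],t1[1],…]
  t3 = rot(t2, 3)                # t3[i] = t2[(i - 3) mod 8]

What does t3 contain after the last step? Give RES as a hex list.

  t0: a5 93 48 a6 bd 64 41 4f
  t1: bd a6 64 48 41 93 4f a5
  t2: 4f bd 41 a6 64 64 bd 48
  t3: 64 bd 48 4f bd 41 a6 64

RES = [ 0x64  0xbd  0x48  0x4f  0xbd  0x41  0xa6  0x64 ]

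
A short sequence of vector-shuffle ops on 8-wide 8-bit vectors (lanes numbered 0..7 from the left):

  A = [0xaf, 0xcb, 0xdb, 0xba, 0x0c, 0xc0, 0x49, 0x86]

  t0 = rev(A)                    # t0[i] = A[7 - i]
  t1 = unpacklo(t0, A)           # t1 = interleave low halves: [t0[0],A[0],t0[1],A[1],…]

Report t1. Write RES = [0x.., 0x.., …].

RES = [ 0x86  0xaf  0x49  0xcb  0xc0  0xdb  0x0c  0xba ]

  t0: 86 49 c0 0c ba db cb af
  t1: 86 af 49 cb c0 db 0c ba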